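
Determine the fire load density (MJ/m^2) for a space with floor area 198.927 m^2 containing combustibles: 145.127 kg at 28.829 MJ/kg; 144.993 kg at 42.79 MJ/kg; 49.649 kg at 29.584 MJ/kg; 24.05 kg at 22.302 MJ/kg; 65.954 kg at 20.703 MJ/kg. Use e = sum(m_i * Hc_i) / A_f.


Total energy = 145.127*28.829 + 144.993*42.79 + 49.649*29.584 + 24.05*22.302 + 65.954*20.703
= 4183.866 + 6204.250 + 1468.816 + 536.3631 + 1365.446
= 13758.74 MJ
e = 13758.74 / 198.927 = 69.165 MJ/m^2

69.165 MJ/m^2


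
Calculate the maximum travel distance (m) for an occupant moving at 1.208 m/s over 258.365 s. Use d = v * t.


d = 1.208 * 258.365 = 312.10 m

312.10 m


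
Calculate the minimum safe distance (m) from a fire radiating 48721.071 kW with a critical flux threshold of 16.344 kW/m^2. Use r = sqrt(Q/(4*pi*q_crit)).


4*pi*q_crit = 205.38
Q/(4*pi*q_crit) = 237.22
r = sqrt(237.22) = 15.402 m

15.402 m


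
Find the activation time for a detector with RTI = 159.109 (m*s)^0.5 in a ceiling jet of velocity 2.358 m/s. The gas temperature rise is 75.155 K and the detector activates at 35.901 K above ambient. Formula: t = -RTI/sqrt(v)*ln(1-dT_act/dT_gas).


dT_act/dT_gas = 0.47769
ln(1 - 0.47769) = -0.64950
t = -159.109 / sqrt(2.358) * -0.64950 = 67.298 s

67.298 s


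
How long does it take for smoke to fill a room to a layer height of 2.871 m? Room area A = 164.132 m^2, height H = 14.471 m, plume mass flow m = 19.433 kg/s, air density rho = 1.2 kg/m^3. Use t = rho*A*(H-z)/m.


H - z = 11.6 m
t = 1.2 * 164.132 * 11.6 / 19.433 = 117.57 s

117.57 s


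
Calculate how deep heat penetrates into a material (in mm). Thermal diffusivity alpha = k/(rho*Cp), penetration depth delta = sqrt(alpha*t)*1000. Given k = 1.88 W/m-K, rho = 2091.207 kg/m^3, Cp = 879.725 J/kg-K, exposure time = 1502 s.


alpha = 1.88 / (2091.207 * 879.725) = 1.0219e-06 m^2/s
alpha * t = 0.0015349
delta = sqrt(0.0015349) * 1000 = 39.178 mm

39.178 mm


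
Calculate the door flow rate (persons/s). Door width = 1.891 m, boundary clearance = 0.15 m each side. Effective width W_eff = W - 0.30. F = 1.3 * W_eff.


W_eff = 1.891 - 0.30 = 1.591 m
F = 1.3 * 1.591 = 2.0683 persons/s

2.0683 persons/s


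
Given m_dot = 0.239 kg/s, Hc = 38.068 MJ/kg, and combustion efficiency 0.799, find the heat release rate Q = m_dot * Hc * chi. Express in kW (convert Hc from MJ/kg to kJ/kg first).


Hc = 38.068 MJ/kg = 38.068 * 1000 kJ/kg = 38068 kJ/kg
Q = 0.239 kg/s * 38068 kJ/kg * 0.799 = 7269.5 kW

7269.5 kW


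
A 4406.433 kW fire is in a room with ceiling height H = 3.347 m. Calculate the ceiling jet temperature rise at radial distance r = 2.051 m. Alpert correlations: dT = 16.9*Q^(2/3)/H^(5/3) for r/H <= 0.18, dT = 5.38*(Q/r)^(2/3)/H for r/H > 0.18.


r/H = 2.051 / 3.347 = 0.61279
r/H > 0.18, so dT = 5.38*(Q/r)^(2/3)/H
Q/r = 2148.4
(Q/r)^(2/3) = 166.50
dT = 5.38 * 166.50 / 3.347 = 267.63 K

267.63 K


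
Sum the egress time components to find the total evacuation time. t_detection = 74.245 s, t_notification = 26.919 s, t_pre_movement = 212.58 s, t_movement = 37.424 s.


Total = 74.245 + 26.919 + 212.58 + 37.424 = 351.168 s

351.168 s


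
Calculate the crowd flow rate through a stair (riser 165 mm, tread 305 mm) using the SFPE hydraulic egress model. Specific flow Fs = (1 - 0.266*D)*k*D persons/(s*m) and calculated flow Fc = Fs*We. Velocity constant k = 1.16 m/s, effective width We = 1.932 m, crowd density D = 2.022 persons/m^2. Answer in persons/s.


1 - 0.266*D = 1 - 0.266*2.022 = 0.46215
Fs = 0.46215 * 1.16 * 2.022 = 1.0840 persons/(s*m)
Fc = 1.0840 * 1.932 = 2.0942 persons/s

2.0942 persons/s


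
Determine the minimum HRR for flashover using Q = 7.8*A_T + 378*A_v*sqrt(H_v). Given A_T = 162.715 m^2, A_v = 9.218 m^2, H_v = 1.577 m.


7.8*A_T = 1269.177
sqrt(H_v) = 1.2558
378*A_v*sqrt(H_v) = 4375.7
Q = 1269.177 + 4375.7 = 5644.8 kW

5644.8 kW


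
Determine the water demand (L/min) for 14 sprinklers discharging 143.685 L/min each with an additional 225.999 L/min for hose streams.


Sprinkler demand = 14 * 143.685 = 2011.59 L/min
Total = 2011.59 + 225.999 = 2237.589 L/min

2237.589 L/min


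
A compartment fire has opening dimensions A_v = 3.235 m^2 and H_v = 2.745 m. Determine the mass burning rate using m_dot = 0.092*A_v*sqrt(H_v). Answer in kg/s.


sqrt(H_v) = 1.6568
m_dot = 0.092 * 3.235 * 1.6568 = 0.49310 kg/s

0.49310 kg/s


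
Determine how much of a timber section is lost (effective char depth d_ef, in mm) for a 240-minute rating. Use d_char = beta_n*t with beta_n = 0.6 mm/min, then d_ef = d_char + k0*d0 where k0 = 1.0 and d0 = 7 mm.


d_char = 0.6 * 240 = 144 mm
d_ef = 144 + 1.0*7 = 151 mm

151 mm


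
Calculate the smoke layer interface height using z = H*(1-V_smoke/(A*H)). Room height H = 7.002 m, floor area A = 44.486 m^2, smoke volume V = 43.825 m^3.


V/(A*H) = 0.14069
1 - 0.14069 = 0.85931
z = 7.002 * 0.85931 = 6.0169 m

6.0169 m


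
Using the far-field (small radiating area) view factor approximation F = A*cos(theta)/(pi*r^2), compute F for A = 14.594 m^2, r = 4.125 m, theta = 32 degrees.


cos(32 deg) = 0.84805
pi*r^2 = 53.456
F = 14.594 * 0.84805 / 53.456 = 0.23152

0.23152


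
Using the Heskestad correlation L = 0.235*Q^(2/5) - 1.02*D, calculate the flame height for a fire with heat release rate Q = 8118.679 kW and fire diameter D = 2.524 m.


Q^(2/5) = 36.626
0.235 * Q^(2/5) = 8.6072
1.02 * D = 2.5745
L = 6.0327 m

6.0327 m


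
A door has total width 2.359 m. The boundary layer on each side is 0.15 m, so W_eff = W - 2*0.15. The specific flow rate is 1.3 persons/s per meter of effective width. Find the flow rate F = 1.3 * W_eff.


W_eff = 2.359 - 0.30 = 2.059 m
F = 1.3 * 2.059 = 2.6767 persons/s

2.6767 persons/s


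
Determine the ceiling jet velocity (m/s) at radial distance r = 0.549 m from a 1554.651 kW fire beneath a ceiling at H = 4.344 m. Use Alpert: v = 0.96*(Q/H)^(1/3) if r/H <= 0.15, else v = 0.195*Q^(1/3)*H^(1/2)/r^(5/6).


r/H = 0.549 / 4.344 = 0.12638
r/H <= 0.15, so v = 0.96*(Q/H)^(1/3)
Q/H = 357.88
(Q/H)^(1/3) = 7.0998
v = 0.96 * 7.0998 = 6.8158 m/s

6.8158 m/s


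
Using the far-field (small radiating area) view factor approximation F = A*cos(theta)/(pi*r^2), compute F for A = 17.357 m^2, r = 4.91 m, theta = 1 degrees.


cos(1 deg) = 0.99985
pi*r^2 = 75.738
F = 17.357 * 0.99985 / 75.738 = 0.22914

0.22914


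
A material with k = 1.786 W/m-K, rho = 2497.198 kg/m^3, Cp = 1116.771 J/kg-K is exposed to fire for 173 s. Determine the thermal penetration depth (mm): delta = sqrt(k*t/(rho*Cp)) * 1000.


alpha = 1.786 / (2497.198 * 1116.771) = 6.4042e-07 m^2/s
alpha * t = 0.00011079
delta = sqrt(0.00011079) * 1000 = 10.526 mm

10.526 mm


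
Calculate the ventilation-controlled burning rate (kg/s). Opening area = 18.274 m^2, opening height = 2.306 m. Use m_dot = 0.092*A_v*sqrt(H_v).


sqrt(H_v) = 1.5186
m_dot = 0.092 * 18.274 * 1.5186 = 2.5530 kg/s

2.5530 kg/s


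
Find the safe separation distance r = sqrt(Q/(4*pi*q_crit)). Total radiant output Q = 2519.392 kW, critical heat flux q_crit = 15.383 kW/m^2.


4*pi*q_crit = 193.31
Q/(4*pi*q_crit) = 13.033
r = sqrt(13.033) = 3.6101 m

3.6101 m


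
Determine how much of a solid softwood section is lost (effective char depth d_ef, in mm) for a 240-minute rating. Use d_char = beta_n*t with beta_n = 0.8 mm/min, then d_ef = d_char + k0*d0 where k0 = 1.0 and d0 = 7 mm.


d_char = 0.8 * 240 = 192 mm
d_ef = 192 + 1.0*7 = 199 mm

199 mm


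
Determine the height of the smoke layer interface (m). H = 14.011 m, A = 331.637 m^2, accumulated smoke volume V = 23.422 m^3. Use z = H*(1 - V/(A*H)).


V/(A*H) = 0.0050407
1 - 0.0050407 = 0.99496
z = 14.011 * 0.99496 = 13.940 m

13.940 m


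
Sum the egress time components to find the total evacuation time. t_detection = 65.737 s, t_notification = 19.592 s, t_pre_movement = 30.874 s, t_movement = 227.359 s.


Total = 65.737 + 19.592 + 30.874 + 227.359 = 343.562 s

343.562 s


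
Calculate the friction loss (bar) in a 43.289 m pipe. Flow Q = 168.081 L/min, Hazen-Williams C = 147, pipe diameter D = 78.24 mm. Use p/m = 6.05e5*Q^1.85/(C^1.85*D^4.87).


Q^1.85 = 13098
C^1.85 = 10222
D^4.87 = 1.6634e+09
p/m = 0.00046605 bar/m
p_total = 0.00046605 * 43.289 = 0.020175 bar

0.020175 bar


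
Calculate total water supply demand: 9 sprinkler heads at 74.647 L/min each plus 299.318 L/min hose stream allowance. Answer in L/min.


Sprinkler demand = 9 * 74.647 = 671.823 L/min
Total = 671.823 + 299.318 = 971.141 L/min

971.141 L/min


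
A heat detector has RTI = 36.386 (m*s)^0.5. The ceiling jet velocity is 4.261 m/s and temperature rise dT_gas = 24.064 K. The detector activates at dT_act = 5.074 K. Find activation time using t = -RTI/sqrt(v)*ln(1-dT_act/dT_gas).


dT_act/dT_gas = 0.21085
ln(1 - 0.21085) = -0.23680
t = -36.386 / sqrt(4.261) * -0.23680 = 4.1742 s

4.1742 s


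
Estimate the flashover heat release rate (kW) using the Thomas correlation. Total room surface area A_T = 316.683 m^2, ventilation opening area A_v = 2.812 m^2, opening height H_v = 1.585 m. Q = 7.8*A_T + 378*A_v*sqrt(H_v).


7.8*A_T = 2470.1
sqrt(H_v) = 1.2590
378*A_v*sqrt(H_v) = 1338.2
Q = 2470.1 + 1338.2 = 3808.3 kW

3808.3 kW


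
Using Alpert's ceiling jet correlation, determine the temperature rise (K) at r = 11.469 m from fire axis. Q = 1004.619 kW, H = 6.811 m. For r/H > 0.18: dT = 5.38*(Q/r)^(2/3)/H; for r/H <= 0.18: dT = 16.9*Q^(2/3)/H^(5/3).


r/H = 11.469 / 6.811 = 1.6839
r/H > 0.18, so dT = 5.38*(Q/r)^(2/3)/H
Q/r = 87.594
(Q/r)^(2/3) = 19.723
dT = 5.38 * 19.723 / 6.811 = 15.580 K

15.580 K


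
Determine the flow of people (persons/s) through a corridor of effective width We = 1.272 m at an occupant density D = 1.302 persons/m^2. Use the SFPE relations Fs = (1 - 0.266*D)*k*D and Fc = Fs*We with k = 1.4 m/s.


1 - 0.266*D = 1 - 0.266*1.302 = 0.65367
Fs = 0.65367 * 1.4 * 1.302 = 1.1915 persons/(s*m)
Fc = 1.1915 * 1.272 = 1.5156 persons/s

1.5156 persons/s


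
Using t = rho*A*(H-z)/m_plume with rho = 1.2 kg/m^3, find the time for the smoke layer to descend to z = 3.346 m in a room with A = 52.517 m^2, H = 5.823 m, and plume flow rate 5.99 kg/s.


H - z = 2.477 m
t = 1.2 * 52.517 * 2.477 / 5.99 = 26.060 s

26.060 s


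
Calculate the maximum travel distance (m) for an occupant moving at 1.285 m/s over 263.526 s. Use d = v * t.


d = 1.285 * 263.526 = 338.63 m

338.63 m


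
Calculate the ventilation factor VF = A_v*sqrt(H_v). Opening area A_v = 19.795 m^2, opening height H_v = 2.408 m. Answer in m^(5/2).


sqrt(H_v) = 1.5518
VF = 19.795 * 1.5518 = 30.717 m^(5/2)

30.717 m^(5/2)


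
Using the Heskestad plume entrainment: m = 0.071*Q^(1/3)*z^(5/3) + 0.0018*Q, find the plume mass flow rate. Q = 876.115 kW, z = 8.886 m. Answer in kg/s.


Q^(1/3) = 9.5687
z^(5/3) = 38.122
First term = 0.071 * 9.5687 * 38.122 = 25.899
Second term = 0.0018 * 876.115 = 1.5770
m = 27.476 kg/s

27.476 kg/s


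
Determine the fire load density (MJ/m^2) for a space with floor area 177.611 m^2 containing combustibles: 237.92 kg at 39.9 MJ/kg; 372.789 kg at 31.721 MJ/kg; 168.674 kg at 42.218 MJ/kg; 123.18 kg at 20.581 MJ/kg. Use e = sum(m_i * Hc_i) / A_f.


Total energy = 237.92*39.9 + 372.789*31.721 + 168.674*42.218 + 123.18*20.581
= 9493.008 + 11825.24 + 7121.079 + 2535.168
= 30974.49 MJ
e = 30974.49 / 177.611 = 174.40 MJ/m^2

174.40 MJ/m^2


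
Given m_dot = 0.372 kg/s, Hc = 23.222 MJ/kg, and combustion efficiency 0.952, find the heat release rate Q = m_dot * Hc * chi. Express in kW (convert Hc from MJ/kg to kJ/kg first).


Hc = 23.222 MJ/kg = 23.222 * 1000 kJ/kg = 23222 kJ/kg
Q = 0.372 kg/s * 23222 kJ/kg * 0.952 = 8223.9 kW

8223.9 kW


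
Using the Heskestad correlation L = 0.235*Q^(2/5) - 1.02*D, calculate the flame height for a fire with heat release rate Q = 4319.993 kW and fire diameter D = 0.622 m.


Q^(2/5) = 28.457
0.235 * Q^(2/5) = 6.6875
1.02 * D = 0.63444
L = 6.0530 m

6.0530 m


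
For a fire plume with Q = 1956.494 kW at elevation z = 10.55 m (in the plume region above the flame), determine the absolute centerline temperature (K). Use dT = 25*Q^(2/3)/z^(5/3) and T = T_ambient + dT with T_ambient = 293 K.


Q^(2/3) = 156.43
z^(5/3) = 50.748
dT = 25 * 156.43 / 50.748 = 77.062 K
T = 293 + 77.062 = 370.06 K

370.06 K


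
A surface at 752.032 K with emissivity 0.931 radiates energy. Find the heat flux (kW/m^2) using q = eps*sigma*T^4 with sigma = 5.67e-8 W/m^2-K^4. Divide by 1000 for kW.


T^4 = 3.1985e+11
q = 0.931 * 5.67e-8 * 3.1985e+11 / 1000 = 16.884 kW/m^2

16.884 kW/m^2


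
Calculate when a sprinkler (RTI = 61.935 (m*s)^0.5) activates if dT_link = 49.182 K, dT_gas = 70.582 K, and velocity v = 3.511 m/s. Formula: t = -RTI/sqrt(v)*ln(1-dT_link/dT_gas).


dT_link/dT_gas = 0.69681
ln(1 - 0.69681) = -1.1934
t = -61.935 / sqrt(3.511) * -1.1934 = 39.446 s

39.446 s


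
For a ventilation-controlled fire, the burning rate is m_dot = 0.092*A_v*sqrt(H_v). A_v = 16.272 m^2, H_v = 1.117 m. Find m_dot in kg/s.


sqrt(H_v) = 1.0569
m_dot = 0.092 * 16.272 * 1.0569 = 1.5822 kg/s

1.5822 kg/s


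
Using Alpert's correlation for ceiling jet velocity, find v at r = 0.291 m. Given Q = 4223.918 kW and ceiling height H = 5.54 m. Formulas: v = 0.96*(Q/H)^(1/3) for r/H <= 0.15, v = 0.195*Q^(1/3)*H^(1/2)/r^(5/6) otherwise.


r/H = 0.291 / 5.54 = 0.052527
r/H <= 0.15, so v = 0.96*(Q/H)^(1/3)
Q/H = 762.44
(Q/H)^(1/3) = 9.1356
v = 0.96 * 9.1356 = 8.7701 m/s

8.7701 m/s


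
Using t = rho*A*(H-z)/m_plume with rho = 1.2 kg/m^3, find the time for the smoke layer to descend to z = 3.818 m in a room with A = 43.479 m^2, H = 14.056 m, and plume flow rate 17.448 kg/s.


H - z = 10.238 m
t = 1.2 * 43.479 * 10.238 / 17.448 = 30.615 s

30.615 s


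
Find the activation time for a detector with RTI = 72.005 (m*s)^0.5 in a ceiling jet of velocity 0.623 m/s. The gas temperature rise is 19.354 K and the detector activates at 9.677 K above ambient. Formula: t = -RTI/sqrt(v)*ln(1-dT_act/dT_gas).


dT_act/dT_gas = 0.5
ln(1 - 0.5) = -0.69315
t = -72.005 / sqrt(0.623) * -0.69315 = 63.233 s

63.233 s


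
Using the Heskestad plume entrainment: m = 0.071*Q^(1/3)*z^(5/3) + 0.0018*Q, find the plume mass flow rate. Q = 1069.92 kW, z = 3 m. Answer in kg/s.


Q^(1/3) = 10.228
z^(5/3) = 6.2403
First term = 0.071 * 10.228 * 6.2403 = 4.5315
Second term = 0.0018 * 1069.92 = 1.9259
m = 6.4574 kg/s

6.4574 kg/s


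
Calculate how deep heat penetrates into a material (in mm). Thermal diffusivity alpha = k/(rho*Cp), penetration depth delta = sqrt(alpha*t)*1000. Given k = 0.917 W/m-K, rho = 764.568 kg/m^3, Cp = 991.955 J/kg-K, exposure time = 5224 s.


alpha = 0.917 / (764.568 * 991.955) = 1.2091e-06 m^2/s
alpha * t = 0.0063163
delta = sqrt(0.0063163) * 1000 = 79.475 mm

79.475 mm


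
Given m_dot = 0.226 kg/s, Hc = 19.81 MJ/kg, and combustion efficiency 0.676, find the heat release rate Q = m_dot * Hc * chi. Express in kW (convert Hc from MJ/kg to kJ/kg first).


Hc = 19.81 MJ/kg = 19.81 * 1000 kJ/kg = 19810 kJ/kg
Q = 0.226 kg/s * 19810 kJ/kg * 0.676 = 3026.5 kW

3026.5 kW


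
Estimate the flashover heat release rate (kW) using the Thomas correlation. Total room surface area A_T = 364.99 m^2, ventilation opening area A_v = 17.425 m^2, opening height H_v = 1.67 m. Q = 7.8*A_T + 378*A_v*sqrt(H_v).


7.8*A_T = 2846.922
sqrt(H_v) = 1.2923
378*A_v*sqrt(H_v) = 8511.8
Q = 2846.922 + 8511.8 = 11359 kW

11359 kW


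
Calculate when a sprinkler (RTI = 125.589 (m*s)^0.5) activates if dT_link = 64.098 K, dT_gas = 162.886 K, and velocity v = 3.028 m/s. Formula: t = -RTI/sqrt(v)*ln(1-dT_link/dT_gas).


dT_link/dT_gas = 0.39351
ln(1 - 0.39351) = -0.50007
t = -125.589 / sqrt(3.028) * -0.50007 = 36.092 s

36.092 s


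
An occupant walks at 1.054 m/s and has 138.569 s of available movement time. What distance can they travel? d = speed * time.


d = 1.054 * 138.569 = 146.05 m

146.05 m


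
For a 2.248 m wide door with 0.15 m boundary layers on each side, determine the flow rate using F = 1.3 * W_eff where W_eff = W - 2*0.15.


W_eff = 2.248 - 0.30 = 1.948 m
F = 1.3 * 1.948 = 2.5324 persons/s

2.5324 persons/s


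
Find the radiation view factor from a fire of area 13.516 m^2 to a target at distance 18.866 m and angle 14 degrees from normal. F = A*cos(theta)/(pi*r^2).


cos(14 deg) = 0.97030
pi*r^2 = 1118.2
F = 13.516 * 0.97030 / 1118.2 = 0.011729

0.011729


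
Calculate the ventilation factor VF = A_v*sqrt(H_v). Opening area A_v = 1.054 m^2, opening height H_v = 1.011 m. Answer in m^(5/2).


sqrt(H_v) = 1.0055
VF = 1.054 * 1.0055 = 1.0598 m^(5/2)

1.0598 m^(5/2)


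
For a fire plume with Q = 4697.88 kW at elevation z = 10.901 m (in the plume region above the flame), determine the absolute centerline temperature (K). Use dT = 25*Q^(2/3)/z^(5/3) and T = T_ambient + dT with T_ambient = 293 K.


Q^(2/3) = 280.50
z^(5/3) = 53.593
dT = 25 * 280.50 / 53.593 = 130.85 K
T = 293 + 130.85 = 423.85 K

423.85 K


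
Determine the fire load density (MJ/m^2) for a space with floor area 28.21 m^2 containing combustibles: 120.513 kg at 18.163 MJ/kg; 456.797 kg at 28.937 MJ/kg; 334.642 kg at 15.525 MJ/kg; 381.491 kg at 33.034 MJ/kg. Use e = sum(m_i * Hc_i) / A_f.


Total energy = 120.513*18.163 + 456.797*28.937 + 334.642*15.525 + 381.491*33.034
= 2188.878 + 13218.33 + 5195.317 + 12602.17
= 33204.70 MJ
e = 33204.70 / 28.21 = 1177.1 MJ/m^2

1177.1 MJ/m^2


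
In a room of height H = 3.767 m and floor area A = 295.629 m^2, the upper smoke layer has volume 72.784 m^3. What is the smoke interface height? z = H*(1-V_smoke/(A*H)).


V/(A*H) = 0.065357
1 - 0.065357 = 0.93464
z = 3.767 * 0.93464 = 3.5208 m

3.5208 m


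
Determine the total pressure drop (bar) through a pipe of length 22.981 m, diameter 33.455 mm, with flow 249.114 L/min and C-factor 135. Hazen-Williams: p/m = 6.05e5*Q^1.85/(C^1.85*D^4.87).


Q^1.85 = 27123
C^1.85 = 8732.1
D^4.87 = 2.6554e+07
p/m = 0.070770 bar/m
p_total = 0.070770 * 22.981 = 1.6264 bar

1.6264 bar


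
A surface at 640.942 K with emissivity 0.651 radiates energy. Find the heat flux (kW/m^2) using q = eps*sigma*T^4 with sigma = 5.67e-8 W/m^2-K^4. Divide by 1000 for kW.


T^4 = 1.6876e+11
q = 0.651 * 5.67e-8 * 1.6876e+11 / 1000 = 6.2293 kW/m^2

6.2293 kW/m^2


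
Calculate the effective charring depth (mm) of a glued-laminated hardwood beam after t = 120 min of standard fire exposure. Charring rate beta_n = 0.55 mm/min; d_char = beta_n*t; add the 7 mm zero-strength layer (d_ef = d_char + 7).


d_char = 0.55 * 120 = 66 mm
d_ef = 66 + 1.0*7 = 73 mm

73 mm


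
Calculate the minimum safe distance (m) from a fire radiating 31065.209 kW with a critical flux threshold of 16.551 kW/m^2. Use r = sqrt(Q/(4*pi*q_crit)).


4*pi*q_crit = 207.99
Q/(4*pi*q_crit) = 149.36
r = sqrt(149.36) = 12.221 m

12.221 m


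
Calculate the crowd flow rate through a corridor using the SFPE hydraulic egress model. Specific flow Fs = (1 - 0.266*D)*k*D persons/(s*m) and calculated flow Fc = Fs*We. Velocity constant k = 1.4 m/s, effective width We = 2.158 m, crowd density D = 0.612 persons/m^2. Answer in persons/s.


1 - 0.266*D = 1 - 0.266*0.612 = 0.83721
Fs = 0.83721 * 1.4 * 0.612 = 0.71732 persons/(s*m)
Fc = 0.71732 * 2.158 = 1.5480 persons/s

1.5480 persons/s


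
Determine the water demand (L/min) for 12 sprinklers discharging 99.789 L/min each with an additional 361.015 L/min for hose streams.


Sprinkler demand = 12 * 99.789 = 1197.468 L/min
Total = 1197.468 + 361.015 = 1558.483 L/min

1558.483 L/min


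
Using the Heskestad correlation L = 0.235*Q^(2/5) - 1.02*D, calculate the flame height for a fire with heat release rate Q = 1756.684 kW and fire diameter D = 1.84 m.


Q^(2/5) = 19.855
0.235 * Q^(2/5) = 4.6660
1.02 * D = 1.8768
L = 2.7892 m

2.7892 m


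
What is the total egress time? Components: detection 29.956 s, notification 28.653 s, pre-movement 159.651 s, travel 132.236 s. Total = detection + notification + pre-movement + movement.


Total = 29.956 + 28.653 + 159.651 + 132.236 = 350.496 s

350.496 s


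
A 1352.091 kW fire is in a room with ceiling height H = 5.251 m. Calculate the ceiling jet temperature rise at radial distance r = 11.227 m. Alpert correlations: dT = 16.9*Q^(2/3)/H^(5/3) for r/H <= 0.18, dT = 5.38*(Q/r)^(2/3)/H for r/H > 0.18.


r/H = 11.227 / 5.251 = 2.1381
r/H > 0.18, so dT = 5.38*(Q/r)^(2/3)/H
Q/r = 120.43
(Q/r)^(2/3) = 24.387
dT = 5.38 * 24.387 / 5.251 = 24.986 K

24.986 K


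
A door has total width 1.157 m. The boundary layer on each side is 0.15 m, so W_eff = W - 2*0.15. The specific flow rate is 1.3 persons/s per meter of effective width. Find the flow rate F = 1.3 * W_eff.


W_eff = 1.157 - 0.30 = 0.857 m
F = 1.3 * 0.857 = 1.1141 persons/s

1.1141 persons/s


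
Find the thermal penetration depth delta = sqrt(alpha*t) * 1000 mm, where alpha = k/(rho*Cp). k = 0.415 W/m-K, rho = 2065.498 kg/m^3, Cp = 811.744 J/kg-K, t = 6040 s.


alpha = 0.415 / (2065.498 * 811.744) = 2.4752e-07 m^2/s
alpha * t = 0.0014950
delta = sqrt(0.0014950) * 1000 = 38.665 mm

38.665 mm


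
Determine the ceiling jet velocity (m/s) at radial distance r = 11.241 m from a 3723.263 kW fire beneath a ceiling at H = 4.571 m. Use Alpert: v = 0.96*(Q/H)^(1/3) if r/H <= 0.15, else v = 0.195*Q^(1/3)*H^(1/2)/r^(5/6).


r/H = 11.241 / 4.571 = 2.4592
r/H > 0.15, so v = 0.195*Q^(1/3)*H^(1/2)/r^(5/6)
Q^(1/3) = 15.499
H^(1/2) = 2.1380
r^(5/6) = 7.5105
v = 0.195 * 15.499 * 2.1380 / 7.5105 = 0.86035 m/s

0.86035 m/s


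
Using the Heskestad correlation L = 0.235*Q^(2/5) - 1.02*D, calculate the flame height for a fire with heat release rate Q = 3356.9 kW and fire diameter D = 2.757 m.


Q^(2/5) = 25.726
0.235 * Q^(2/5) = 6.0457
1.02 * D = 2.8121
L = 3.2335 m

3.2335 m


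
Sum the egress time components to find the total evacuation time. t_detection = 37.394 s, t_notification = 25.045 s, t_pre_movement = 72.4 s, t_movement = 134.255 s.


Total = 37.394 + 25.045 + 72.4 + 134.255 = 269.094 s

269.094 s


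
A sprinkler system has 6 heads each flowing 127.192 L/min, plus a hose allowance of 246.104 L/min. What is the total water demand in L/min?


Sprinkler demand = 6 * 127.192 = 763.152 L/min
Total = 763.152 + 246.104 = 1009.256 L/min

1009.256 L/min


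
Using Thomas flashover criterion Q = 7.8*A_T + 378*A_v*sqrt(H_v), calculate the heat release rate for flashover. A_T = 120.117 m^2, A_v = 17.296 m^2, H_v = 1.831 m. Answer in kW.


7.8*A_T = 936.91
sqrt(H_v) = 1.3531
378*A_v*sqrt(H_v) = 8846.7
Q = 936.91 + 8846.7 = 9783.6 kW

9783.6 kW


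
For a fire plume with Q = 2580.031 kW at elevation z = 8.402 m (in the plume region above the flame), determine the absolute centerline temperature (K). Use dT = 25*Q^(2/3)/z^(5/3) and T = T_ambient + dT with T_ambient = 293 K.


Q^(2/3) = 188.11
z^(5/3) = 34.725
dT = 25 * 188.11 / 34.725 = 135.43 K
T = 293 + 135.43 = 428.43 K

428.43 K


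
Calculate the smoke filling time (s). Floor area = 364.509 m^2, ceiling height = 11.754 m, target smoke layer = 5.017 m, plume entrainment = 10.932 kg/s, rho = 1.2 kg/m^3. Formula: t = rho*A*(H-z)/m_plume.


H - z = 6.737 m
t = 1.2 * 364.509 * 6.737 / 10.932 = 269.56 s

269.56 s


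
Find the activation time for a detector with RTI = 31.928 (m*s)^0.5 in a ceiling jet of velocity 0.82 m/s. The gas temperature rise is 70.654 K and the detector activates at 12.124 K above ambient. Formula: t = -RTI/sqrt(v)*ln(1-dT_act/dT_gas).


dT_act/dT_gas = 0.17160
ln(1 - 0.17160) = -0.18826
t = -31.928 / sqrt(0.82) * -0.18826 = 6.6376 s

6.6376 s


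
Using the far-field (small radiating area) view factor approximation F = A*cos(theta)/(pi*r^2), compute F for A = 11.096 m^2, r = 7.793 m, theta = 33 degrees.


cos(33 deg) = 0.83867
pi*r^2 = 190.79
F = 11.096 * 0.83867 / 190.79 = 0.048775

0.048775


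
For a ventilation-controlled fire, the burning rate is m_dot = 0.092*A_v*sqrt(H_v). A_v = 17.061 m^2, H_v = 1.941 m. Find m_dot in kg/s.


sqrt(H_v) = 1.3932
m_dot = 0.092 * 17.061 * 1.3932 = 2.1868 kg/s

2.1868 kg/s


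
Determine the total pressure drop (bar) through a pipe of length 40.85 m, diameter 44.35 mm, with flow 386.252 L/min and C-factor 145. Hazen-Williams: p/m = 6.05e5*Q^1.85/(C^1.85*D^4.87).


Q^1.85 = 61054
C^1.85 = 9966.2
D^4.87 = 1.0480e+08
p/m = 0.035364 bar/m
p_total = 0.035364 * 40.85 = 1.4446 bar

1.4446 bar


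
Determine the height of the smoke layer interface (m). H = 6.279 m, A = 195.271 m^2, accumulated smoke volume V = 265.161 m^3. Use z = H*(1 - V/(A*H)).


V/(A*H) = 0.21626
1 - 0.21626 = 0.78374
z = 6.279 * 0.78374 = 4.9211 m

4.9211 m


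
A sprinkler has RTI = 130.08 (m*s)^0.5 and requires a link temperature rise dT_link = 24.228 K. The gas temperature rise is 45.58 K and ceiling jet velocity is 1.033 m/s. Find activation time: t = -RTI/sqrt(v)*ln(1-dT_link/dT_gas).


dT_link/dT_gas = 0.53155
ln(1 - 0.53155) = -0.75832
t = -130.08 / sqrt(1.033) * -0.75832 = 97.054 s

97.054 s


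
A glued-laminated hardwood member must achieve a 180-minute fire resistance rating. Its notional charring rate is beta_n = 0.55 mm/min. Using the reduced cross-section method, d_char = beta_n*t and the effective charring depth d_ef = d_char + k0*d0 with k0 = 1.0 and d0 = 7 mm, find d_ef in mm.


d_char = 0.55 * 180 = 99 mm
d_ef = 99 + 1.0*7 = 106 mm

106 mm


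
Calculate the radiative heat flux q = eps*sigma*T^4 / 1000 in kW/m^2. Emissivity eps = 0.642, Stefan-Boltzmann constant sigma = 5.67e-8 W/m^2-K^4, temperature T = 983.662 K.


T^4 = 9.3623e+11
q = 0.642 * 5.67e-8 * 9.3623e+11 / 1000 = 34.080 kW/m^2

34.080 kW/m^2


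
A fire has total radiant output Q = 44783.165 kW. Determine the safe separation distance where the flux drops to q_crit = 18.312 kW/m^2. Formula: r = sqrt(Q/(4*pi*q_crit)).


4*pi*q_crit = 230.12
Q/(4*pi*q_crit) = 194.61
r = sqrt(194.61) = 13.950 m

13.950 m


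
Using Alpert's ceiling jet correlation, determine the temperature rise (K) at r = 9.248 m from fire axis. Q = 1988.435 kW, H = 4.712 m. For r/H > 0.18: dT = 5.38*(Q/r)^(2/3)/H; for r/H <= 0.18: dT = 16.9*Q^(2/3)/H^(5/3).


r/H = 9.248 / 4.712 = 1.9626
r/H > 0.18, so dT = 5.38*(Q/r)^(2/3)/H
Q/r = 215.01
(Q/r)^(2/3) = 35.890
dT = 5.38 * 35.890 / 4.712 = 40.978 K

40.978 K


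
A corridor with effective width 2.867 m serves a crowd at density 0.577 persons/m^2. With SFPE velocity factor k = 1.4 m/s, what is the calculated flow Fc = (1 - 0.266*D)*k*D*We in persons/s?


1 - 0.266*D = 1 - 0.266*0.577 = 0.84652
Fs = 0.84652 * 1.4 * 0.577 = 0.68382 persons/(s*m)
Fc = 0.68382 * 2.867 = 1.9605 persons/s

1.9605 persons/s


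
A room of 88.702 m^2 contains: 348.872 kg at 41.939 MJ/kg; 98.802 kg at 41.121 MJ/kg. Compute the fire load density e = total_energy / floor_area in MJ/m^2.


Total energy = 348.872*41.939 + 98.802*41.121
= 14631.34 + 4062.837
= 18694.18 MJ
e = 18694.18 / 88.702 = 210.75 MJ/m^2

210.75 MJ/m^2


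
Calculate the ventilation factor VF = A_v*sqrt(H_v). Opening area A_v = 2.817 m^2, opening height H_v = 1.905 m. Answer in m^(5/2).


sqrt(H_v) = 1.3802
VF = 2.817 * 1.3802 = 3.8881 m^(5/2)

3.8881 m^(5/2)


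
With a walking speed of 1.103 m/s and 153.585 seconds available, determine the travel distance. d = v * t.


d = 1.103 * 153.585 = 169.40 m

169.40 m


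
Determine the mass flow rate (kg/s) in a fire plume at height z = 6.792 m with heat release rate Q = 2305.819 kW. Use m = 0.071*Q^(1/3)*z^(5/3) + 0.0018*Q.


Q^(1/3) = 13.211
z^(5/3) = 24.359
First term = 0.071 * 13.211 * 24.359 = 22.849
Second term = 0.0018 * 2305.819 = 4.1505
m = 26.999 kg/s

26.999 kg/s


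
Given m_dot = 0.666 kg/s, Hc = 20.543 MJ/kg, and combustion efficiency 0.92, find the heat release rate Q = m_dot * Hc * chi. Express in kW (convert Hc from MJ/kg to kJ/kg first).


Hc = 20.543 MJ/kg = 20.543 * 1000 kJ/kg = 20543 kJ/kg
Q = 0.666 kg/s * 20543 kJ/kg * 0.92 = 12587 kW

12587 kW


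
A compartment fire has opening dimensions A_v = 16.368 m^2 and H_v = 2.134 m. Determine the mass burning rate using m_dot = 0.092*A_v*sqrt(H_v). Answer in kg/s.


sqrt(H_v) = 1.4608
m_dot = 0.092 * 16.368 * 1.4608 = 2.1998 kg/s

2.1998 kg/s


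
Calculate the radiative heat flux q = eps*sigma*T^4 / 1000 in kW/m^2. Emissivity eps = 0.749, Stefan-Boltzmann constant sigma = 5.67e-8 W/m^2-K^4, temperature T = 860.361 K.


T^4 = 5.4793e+11
q = 0.749 * 5.67e-8 * 5.4793e+11 / 1000 = 23.270 kW/m^2

23.270 kW/m^2


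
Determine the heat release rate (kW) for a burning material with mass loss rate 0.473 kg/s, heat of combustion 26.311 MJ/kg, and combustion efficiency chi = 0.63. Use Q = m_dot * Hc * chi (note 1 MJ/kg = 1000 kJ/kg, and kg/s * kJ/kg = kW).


Hc = 26.311 MJ/kg = 26.311 * 1000 kJ/kg = 26311 kJ/kg
Q = 0.473 kg/s * 26311 kJ/kg * 0.63 = 7840.4 kW

7840.4 kW


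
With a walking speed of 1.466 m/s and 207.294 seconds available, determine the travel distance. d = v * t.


d = 1.466 * 207.294 = 303.89 m

303.89 m


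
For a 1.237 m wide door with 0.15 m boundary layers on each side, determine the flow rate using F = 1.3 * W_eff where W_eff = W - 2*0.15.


W_eff = 1.237 - 0.30 = 0.937 m
F = 1.3 * 0.937 = 1.2181 persons/s

1.2181 persons/s


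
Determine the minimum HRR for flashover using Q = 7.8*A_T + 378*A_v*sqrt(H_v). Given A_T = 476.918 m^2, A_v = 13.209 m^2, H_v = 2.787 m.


7.8*A_T = 3720.0
sqrt(H_v) = 1.6694
378*A_v*sqrt(H_v) = 8335.5
Q = 3720.0 + 8335.5 = 12055 kW

12055 kW


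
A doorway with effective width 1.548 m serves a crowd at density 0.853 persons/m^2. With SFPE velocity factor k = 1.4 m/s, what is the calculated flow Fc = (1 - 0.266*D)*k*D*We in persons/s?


1 - 0.266*D = 1 - 0.266*0.853 = 0.77310
Fs = 0.77310 * 1.4 * 0.853 = 0.92324 persons/(s*m)
Fc = 0.92324 * 1.548 = 1.4292 persons/s

1.4292 persons/s


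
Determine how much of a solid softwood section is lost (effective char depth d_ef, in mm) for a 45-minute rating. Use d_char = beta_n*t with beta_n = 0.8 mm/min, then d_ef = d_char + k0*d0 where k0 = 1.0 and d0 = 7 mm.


d_char = 0.8 * 45 = 36 mm
d_ef = 36 + 1.0*7 = 43 mm

43 mm


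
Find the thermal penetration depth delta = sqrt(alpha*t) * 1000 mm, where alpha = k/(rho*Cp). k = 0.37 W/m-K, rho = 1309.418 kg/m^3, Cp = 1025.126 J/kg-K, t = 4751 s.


alpha = 0.37 / (1309.418 * 1025.126) = 2.7564e-07 m^2/s
alpha * t = 0.0013096
delta = sqrt(0.0013096) * 1000 = 36.188 mm

36.188 mm


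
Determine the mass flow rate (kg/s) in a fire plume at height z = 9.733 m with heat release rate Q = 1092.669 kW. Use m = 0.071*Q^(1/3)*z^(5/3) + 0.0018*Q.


Q^(1/3) = 10.300
z^(5/3) = 44.369
First term = 0.071 * 10.300 * 44.369 = 32.446
Second term = 0.0018 * 1092.669 = 1.9668
m = 34.413 kg/s

34.413 kg/s


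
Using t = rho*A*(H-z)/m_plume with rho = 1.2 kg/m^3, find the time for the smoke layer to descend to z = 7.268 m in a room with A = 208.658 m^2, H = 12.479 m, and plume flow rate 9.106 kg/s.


H - z = 5.211 m
t = 1.2 * 208.658 * 5.211 / 9.106 = 143.29 s

143.29 s


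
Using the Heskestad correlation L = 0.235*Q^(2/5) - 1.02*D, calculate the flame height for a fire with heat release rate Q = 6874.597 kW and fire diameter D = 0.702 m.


Q^(2/5) = 34.269
0.235 * Q^(2/5) = 8.0532
1.02 * D = 0.71604
L = 7.3371 m

7.3371 m


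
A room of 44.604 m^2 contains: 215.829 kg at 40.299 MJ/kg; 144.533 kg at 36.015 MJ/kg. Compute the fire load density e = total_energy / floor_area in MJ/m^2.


Total energy = 215.829*40.299 + 144.533*36.015
= 8697.693 + 5205.356
= 13903.05 MJ
e = 13903.05 / 44.604 = 311.70 MJ/m^2

311.70 MJ/m^2


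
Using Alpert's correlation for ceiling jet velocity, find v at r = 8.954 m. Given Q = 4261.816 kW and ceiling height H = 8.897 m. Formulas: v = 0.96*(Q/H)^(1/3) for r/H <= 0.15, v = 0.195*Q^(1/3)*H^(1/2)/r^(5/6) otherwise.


r/H = 8.954 / 8.897 = 1.0064
r/H > 0.15, so v = 0.195*Q^(1/3)*H^(1/2)/r^(5/6)
Q^(1/3) = 16.213
H^(1/2) = 2.9828
r^(5/6) = 6.2137
v = 0.195 * 16.213 * 2.9828 / 6.2137 = 1.5177 m/s

1.5177 m/s


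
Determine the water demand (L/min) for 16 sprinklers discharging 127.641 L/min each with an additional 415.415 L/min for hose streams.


Sprinkler demand = 16 * 127.641 = 2042.256 L/min
Total = 2042.256 + 415.415 = 2457.671 L/min

2457.671 L/min


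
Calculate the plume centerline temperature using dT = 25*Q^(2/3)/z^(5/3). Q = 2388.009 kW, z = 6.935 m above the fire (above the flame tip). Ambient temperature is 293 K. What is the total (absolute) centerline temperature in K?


Q^(2/3) = 178.66
z^(5/3) = 25.220
dT = 25 * 178.66 / 25.220 = 177.10 K
T = 293 + 177.10 = 470.10 K

470.10 K


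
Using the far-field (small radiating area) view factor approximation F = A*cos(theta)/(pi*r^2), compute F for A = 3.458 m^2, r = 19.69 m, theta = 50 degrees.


cos(50 deg) = 0.64279
pi*r^2 = 1218.0
F = 3.458 * 0.64279 / 1218.0 = 0.0018250

0.0018250


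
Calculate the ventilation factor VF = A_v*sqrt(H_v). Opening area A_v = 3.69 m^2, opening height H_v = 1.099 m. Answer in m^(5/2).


sqrt(H_v) = 1.0483
VF = 3.69 * 1.0483 = 3.8683 m^(5/2)

3.8683 m^(5/2)


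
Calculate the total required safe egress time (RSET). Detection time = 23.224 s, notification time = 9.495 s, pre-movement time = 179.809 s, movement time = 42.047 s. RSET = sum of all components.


Total = 23.224 + 9.495 + 179.809 + 42.047 = 254.575 s

254.575 s


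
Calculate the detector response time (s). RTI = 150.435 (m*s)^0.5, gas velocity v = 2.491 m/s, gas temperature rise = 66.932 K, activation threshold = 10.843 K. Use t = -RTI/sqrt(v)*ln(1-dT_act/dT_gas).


dT_act/dT_gas = 0.16200
ln(1 - 0.16200) = -0.17674
t = -150.435 / sqrt(2.491) * -0.17674 = 16.846 s

16.846 s


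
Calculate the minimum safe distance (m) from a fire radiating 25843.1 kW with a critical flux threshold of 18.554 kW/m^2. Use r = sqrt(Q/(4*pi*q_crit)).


4*pi*q_crit = 233.16
Q/(4*pi*q_crit) = 110.84
r = sqrt(110.84) = 10.528 m

10.528 m


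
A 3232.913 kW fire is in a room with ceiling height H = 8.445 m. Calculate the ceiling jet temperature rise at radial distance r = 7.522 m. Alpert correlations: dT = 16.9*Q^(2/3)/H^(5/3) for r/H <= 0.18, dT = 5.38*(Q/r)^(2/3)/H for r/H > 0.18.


r/H = 7.522 / 8.445 = 0.89070
r/H > 0.18, so dT = 5.38*(Q/r)^(2/3)/H
Q/r = 429.79
(Q/r)^(2/3) = 56.952
dT = 5.38 * 56.952 / 8.445 = 36.282 K

36.282 K


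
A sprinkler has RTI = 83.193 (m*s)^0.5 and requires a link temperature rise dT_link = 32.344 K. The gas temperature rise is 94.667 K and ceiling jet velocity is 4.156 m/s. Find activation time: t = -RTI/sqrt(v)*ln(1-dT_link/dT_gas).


dT_link/dT_gas = 0.34166
ln(1 - 0.34166) = -0.41803
t = -83.193 / sqrt(4.156) * -0.41803 = 17.059 s

17.059 s


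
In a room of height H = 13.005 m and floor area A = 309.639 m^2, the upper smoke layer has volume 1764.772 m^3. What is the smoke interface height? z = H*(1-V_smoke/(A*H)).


V/(A*H) = 0.43825
1 - 0.43825 = 0.56175
z = 13.005 * 0.56175 = 7.3055 m

7.3055 m


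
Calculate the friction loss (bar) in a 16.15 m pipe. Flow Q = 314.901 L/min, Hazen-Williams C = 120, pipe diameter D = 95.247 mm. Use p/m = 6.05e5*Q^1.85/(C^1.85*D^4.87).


Q^1.85 = 41843
C^1.85 = 7022.4
D^4.87 = 4.3352e+09
p/m = 0.00083155 bar/m
p_total = 0.00083155 * 16.15 = 0.013429 bar

0.013429 bar


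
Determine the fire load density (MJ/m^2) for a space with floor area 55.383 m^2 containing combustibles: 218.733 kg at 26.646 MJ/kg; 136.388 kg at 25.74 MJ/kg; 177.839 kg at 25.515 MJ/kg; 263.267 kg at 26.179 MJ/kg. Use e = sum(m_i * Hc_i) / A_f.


Total energy = 218.733*26.646 + 136.388*25.74 + 177.839*25.515 + 263.267*26.179
= 5828.360 + 3510.627 + 4537.562 + 6892.067
= 20768.62 MJ
e = 20768.62 / 55.383 = 375.00 MJ/m^2

375.00 MJ/m^2


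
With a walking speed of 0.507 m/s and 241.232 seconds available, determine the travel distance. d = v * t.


d = 0.507 * 241.232 = 122.30 m

122.30 m


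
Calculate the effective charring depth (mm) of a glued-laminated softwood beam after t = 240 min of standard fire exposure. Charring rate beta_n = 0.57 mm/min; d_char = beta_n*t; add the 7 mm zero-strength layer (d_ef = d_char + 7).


d_char = 0.57 * 240 = 136.8 mm
d_ef = 136.8 + 1.0*7 = 143.8 mm

143.8 mm


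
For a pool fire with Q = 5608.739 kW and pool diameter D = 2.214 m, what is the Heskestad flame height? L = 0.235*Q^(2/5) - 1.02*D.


Q^(2/5) = 31.590
0.235 * Q^(2/5) = 7.4236
1.02 * D = 2.2583
L = 5.1653 m

5.1653 m


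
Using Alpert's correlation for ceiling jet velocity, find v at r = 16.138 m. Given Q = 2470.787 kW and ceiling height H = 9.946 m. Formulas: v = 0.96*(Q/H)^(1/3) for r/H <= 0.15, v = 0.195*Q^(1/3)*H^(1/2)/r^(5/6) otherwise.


r/H = 16.138 / 9.946 = 1.6226
r/H > 0.15, so v = 0.195*Q^(1/3)*H^(1/2)/r^(5/6)
Q^(1/3) = 13.519
H^(1/2) = 3.1537
r^(5/6) = 10.152
v = 0.195 * 13.519 * 3.1537 / 10.152 = 0.81896 m/s

0.81896 m/s


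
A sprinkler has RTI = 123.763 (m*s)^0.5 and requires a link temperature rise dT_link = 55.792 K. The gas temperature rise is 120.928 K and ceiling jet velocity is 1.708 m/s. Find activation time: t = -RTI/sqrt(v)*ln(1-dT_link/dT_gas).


dT_link/dT_gas = 0.46137
ln(1 - 0.46137) = -0.61872
t = -123.763 / sqrt(1.708) * -0.61872 = 58.592 s

58.592 s


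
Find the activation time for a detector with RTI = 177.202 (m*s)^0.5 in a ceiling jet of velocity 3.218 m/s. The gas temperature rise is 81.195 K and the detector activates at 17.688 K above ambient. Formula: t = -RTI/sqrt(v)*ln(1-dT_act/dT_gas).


dT_act/dT_gas = 0.21785
ln(1 - 0.21785) = -0.24570
t = -177.202 / sqrt(3.218) * -0.24570 = 24.271 s

24.271 s


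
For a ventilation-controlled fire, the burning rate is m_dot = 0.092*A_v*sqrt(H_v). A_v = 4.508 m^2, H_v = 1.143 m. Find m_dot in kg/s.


sqrt(H_v) = 1.0691
m_dot = 0.092 * 4.508 * 1.0691 = 0.44340 kg/s

0.44340 kg/s


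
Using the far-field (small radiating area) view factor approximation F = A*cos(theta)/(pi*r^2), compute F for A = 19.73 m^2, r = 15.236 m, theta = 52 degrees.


cos(52 deg) = 0.61566
pi*r^2 = 729.28
F = 19.73 * 0.61566 / 729.28 = 0.016656

0.016656


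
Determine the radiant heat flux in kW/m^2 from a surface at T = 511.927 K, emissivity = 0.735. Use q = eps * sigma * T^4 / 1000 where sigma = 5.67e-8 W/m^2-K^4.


T^4 = 6.8680e+10
q = 0.735 * 5.67e-8 * 6.8680e+10 / 1000 = 2.8622 kW/m^2

2.8622 kW/m^2


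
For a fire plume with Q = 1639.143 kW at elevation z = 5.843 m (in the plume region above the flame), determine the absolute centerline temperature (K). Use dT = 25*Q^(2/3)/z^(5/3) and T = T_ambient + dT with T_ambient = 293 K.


Q^(2/3) = 139.02
z^(5/3) = 18.955
dT = 25 * 139.02 / 18.955 = 183.35 K
T = 293 + 183.35 = 476.35 K

476.35 K


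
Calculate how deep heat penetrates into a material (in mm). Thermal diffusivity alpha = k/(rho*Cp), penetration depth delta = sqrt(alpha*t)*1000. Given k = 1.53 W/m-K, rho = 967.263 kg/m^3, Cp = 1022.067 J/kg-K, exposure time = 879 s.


alpha = 1.53 / (967.263 * 1022.067) = 1.5476e-06 m^2/s
alpha * t = 0.0013604
delta = sqrt(0.0013604) * 1000 = 36.883 mm

36.883 mm


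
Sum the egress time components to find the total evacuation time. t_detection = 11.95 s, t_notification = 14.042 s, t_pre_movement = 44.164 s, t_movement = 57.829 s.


Total = 11.95 + 14.042 + 44.164 + 57.829 = 127.985 s

127.985 s


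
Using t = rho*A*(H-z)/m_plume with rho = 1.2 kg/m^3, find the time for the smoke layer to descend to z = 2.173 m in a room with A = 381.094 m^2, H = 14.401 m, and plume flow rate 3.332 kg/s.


H - z = 12.228 m
t = 1.2 * 381.094 * 12.228 / 3.332 = 1678.3 s

1678.3 s


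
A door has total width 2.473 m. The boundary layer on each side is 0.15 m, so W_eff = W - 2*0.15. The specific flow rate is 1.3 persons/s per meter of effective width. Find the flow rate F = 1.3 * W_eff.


W_eff = 2.473 - 0.30 = 2.173 m
F = 1.3 * 2.173 = 2.8249 persons/s

2.8249 persons/s
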